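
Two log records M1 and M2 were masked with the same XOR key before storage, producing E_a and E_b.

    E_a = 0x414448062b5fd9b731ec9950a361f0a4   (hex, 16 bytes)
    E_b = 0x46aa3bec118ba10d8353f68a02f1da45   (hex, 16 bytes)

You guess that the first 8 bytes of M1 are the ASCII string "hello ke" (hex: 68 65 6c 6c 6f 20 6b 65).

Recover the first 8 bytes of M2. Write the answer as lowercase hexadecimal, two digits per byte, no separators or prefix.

First, E_a ⊕ E_b = (M1 ⊕ K) ⊕ (M2 ⊕ K) = M1 ⊕ M2, so the key drops out. Then M2 = (M1 ⊕ M2) ⊕ M1 over the first 8 bytes.
byte 0: (41 XOR 46) XOR 68 = 07 XOR 68 = 6f
byte 1: (44 XOR aa) XOR 65 = ee XOR 65 = 8b
byte 2: (48 XOR 3b) XOR 6c = 73 XOR 6c = 1f
byte 3: (06 XOR ec) XOR 6c = ea XOR 6c = 86
byte 4: (2b XOR 11) XOR 6f = 3a XOR 6f = 55
byte 5: (5f XOR 8b) XOR 20 = d4 XOR 20 = f4
byte 6: (d9 XOR a1) XOR 6b = 78 XOR 6b = 13
byte 7: (b7 XOR 0d) XOR 65 = ba XOR 65 = df

6f8b1f8655f413df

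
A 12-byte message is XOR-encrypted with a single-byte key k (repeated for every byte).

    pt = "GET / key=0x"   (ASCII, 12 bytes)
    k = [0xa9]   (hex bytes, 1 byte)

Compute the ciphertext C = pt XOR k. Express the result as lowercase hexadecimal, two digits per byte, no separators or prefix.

eeecfd898689c2ccd09499d1

The 1-byte key repeats, so the effective keystream is a9 a9 a9 a9 a9 a9 a9 a9 a9 a9 a9 a9.
byte 0: 01000111 ⊕ 10101001 = 11101110
byte 1: 01000101 ⊕ 10101001 = 11101100
byte 2: 01010100 ⊕ 10101001 = 11111101
byte 3: 00100000 ⊕ 10101001 = 10001001
byte 4: 00101111 ⊕ 10101001 = 10000110
byte 5: 00100000 ⊕ 10101001 = 10001001
byte 6: 01101011 ⊕ 10101001 = 11000010
byte 7: 01100101 ⊕ 10101001 = 11001100
byte 8: 01111001 ⊕ 10101001 = 11010000
byte 9: 00111101 ⊕ 10101001 = 10010100
byte 10: 00110000 ⊕ 10101001 = 10011001
byte 11: 01111000 ⊕ 10101001 = 11010001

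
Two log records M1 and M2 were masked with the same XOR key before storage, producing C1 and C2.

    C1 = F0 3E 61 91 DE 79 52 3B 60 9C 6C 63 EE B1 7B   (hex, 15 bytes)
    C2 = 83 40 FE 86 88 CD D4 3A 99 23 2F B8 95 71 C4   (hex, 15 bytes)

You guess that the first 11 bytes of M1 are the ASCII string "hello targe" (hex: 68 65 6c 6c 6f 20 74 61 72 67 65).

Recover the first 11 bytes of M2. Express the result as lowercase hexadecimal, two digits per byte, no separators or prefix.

1b1bf37b3994f2608bd826

First, C1 ⊕ C2 = (M1 ⊕ K) ⊕ (M2 ⊕ K) = M1 ⊕ M2, so the key drops out. Then M2 = (M1 ⊕ M2) ⊕ M1 over the first 11 bytes.
byte 0: (f0 ^ 83) ^ 68 = 73 ^ 68 = 1b
byte 1: (3e ^ 40) ^ 65 = 7e ^ 65 = 1b
byte 2: (61 ^ fe) ^ 6c = 9f ^ 6c = f3
byte 3: (91 ^ 86) ^ 6c = 17 ^ 6c = 7b
byte 4: (de ^ 88) ^ 6f = 56 ^ 6f = 39
byte 5: (79 ^ cd) ^ 20 = b4 ^ 20 = 94
byte 6: (52 ^ d4) ^ 74 = 86 ^ 74 = f2
byte 7: (3b ^ 3a) ^ 61 = 01 ^ 61 = 60
byte 8: (60 ^ 99) ^ 72 = f9 ^ 72 = 8b
byte 9: (9c ^ 23) ^ 67 = bf ^ 67 = d8
byte 10: (6c ^ 2f) ^ 65 = 43 ^ 65 = 26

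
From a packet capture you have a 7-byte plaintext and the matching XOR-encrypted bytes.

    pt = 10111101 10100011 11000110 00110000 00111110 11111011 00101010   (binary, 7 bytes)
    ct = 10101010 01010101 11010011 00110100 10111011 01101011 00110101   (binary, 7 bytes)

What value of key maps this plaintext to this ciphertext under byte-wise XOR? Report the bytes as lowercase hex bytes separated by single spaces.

17 f6 15 04 85 90 1f

Since ct = pt ⊕ key, XORing both sides with pt gives key = pt ⊕ ct.
bd xor aa = 17
a3 xor 55 = f6
c6 xor d3 = 15
30 xor 34 = 04
3e xor bb = 85
fb xor 6b = 90
2a xor 35 = 1f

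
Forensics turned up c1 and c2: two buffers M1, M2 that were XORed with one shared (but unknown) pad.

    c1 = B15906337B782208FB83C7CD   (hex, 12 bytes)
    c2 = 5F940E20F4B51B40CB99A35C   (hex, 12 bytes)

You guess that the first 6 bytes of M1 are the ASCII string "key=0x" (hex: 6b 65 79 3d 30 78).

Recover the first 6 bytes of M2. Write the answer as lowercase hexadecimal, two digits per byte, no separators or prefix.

First, c1 ⊕ c2 = (M1 ⊕ K) ⊕ (M2 ⊕ K) = M1 ⊕ M2, so the key drops out. Then M2 = (M1 ⊕ M2) ⊕ M1 over the first 6 bytes.
byte 0: (b1 ⊕ 5f) ⊕ 6b = ee ⊕ 6b = 85
byte 1: (59 ⊕ 94) ⊕ 65 = cd ⊕ 65 = a8
byte 2: (06 ⊕ 0e) ⊕ 79 = 08 ⊕ 79 = 71
byte 3: (33 ⊕ 20) ⊕ 3d = 13 ⊕ 3d = 2e
byte 4: (7b ⊕ f4) ⊕ 30 = 8f ⊕ 30 = bf
byte 5: (78 ⊕ b5) ⊕ 78 = cd ⊕ 78 = b5

85a8712ebfb5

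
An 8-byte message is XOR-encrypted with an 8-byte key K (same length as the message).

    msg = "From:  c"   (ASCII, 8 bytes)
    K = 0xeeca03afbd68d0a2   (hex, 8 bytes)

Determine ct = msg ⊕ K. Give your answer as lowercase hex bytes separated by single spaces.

a8 b8 6c c2 87 48 f0 c1

XOR is its own inverse, so applying the key byte-wise gives the result directly.
byte 0: 46 XOR ee = a8
byte 1: 72 XOR ca = b8
byte 2: 6f XOR 03 = 6c
byte 3: 6d XOR af = c2
byte 4: 3a XOR bd = 87
byte 5: 20 XOR 68 = 48
byte 6: 20 XOR d0 = f0
byte 7: 63 XOR a2 = c1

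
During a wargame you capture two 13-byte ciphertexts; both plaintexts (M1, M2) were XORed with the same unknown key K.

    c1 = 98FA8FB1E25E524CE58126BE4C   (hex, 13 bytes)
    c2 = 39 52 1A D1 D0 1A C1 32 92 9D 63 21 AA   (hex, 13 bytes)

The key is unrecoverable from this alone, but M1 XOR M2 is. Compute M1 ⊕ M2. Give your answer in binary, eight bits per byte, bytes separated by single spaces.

c1 ⊕ c2 = (M1 ⊕ K) ⊕ (M2 ⊕ K) = M1 ⊕ M2 — the shared key cancels under XOR.
byte 0: 98 ⊕ 39 = a1
byte 1: fa ⊕ 52 = a8
byte 2: 8f ⊕ 1a = 95
byte 3: b1 ⊕ d1 = 60
byte 4: e2 ⊕ d0 = 32
byte 5: 5e ⊕ 1a = 44
byte 6: 52 ⊕ c1 = 93
byte 7: 4c ⊕ 32 = 7e
byte 8: e5 ⊕ 92 = 77
byte 9: 81 ⊕ 9d = 1c
byte 10: 26 ⊕ 63 = 45
byte 11: be ⊕ 21 = 9f
byte 12: 4c ⊕ aa = e6

10100001 10101000 10010101 01100000 00110010 01000100 10010011 01111110 01110111 00011100 01000101 10011111 11100110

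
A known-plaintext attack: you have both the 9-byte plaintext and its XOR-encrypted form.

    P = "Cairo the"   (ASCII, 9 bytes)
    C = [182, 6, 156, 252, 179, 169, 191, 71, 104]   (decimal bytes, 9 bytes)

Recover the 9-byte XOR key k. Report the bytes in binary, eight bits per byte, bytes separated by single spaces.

11110101 01100111 11110101 10001110 11011100 10001001 11001011 00101111 00001101

Since C = P ⊕ k, XORing both sides with P gives k = P ⊕ C.
43 ⊕ b6 = f5
61 ⊕ 06 = 67
69 ⊕ 9c = f5
72 ⊕ fc = 8e
6f ⊕ b3 = dc
20 ⊕ a9 = 89
74 ⊕ bf = cb
68 ⊕ 47 = 2f
65 ⊕ 68 = 0d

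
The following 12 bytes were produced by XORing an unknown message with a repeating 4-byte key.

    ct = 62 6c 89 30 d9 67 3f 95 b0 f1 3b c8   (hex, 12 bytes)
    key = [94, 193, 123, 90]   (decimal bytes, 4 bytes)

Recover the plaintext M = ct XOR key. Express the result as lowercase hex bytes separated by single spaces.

3c ad f2 6a 87 a6 44 cf ee 30 40 92

The 4-byte key repeats, so the effective keystream is 5e c1 7b 5a 5e c1 7b 5a 5e c1 7b 5a.
byte 0: 62 xor 5e = 3c
byte 1: 6c xor c1 = ad
byte 2: 89 xor 7b = f2
byte 3: 30 xor 5a = 6a
byte 4: d9 xor 5e = 87
byte 5: 67 xor c1 = a6
byte 6: 3f xor 7b = 44
byte 7: 95 xor 5a = cf
byte 8: b0 xor 5e = ee
byte 9: f1 xor c1 = 30
byte 10: 3b xor 7b = 40
byte 11: c8 xor 5a = 92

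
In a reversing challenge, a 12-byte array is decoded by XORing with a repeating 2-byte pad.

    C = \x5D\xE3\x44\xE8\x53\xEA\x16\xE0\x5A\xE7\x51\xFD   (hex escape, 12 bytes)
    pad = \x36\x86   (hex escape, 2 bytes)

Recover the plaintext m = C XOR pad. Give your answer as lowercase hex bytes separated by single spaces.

The 2-byte key repeats, so the effective keystream is 36 86 36 86 36 86 36 86 36 86 36 86.
byte 0: 5d ^ 36 = 6b
byte 1: e3 ^ 86 = 65
byte 2: 44 ^ 36 = 72
byte 3: e8 ^ 86 = 6e
byte 4: 53 ^ 36 = 65
byte 5: ea ^ 86 = 6c
byte 6: 16 ^ 36 = 20
byte 7: e0 ^ 86 = 66
byte 8: 5a ^ 36 = 6c
byte 9: e7 ^ 86 = 61
byte 10: 51 ^ 36 = 67
byte 11: fd ^ 86 = 7b

6b 65 72 6e 65 6c 20 66 6c 61 67 7b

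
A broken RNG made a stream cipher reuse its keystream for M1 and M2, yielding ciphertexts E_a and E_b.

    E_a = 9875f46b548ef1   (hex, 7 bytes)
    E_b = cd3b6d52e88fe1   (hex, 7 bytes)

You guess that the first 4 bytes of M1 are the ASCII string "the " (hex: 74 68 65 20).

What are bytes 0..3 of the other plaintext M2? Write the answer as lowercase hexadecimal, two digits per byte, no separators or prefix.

First, E_a ⊕ E_b = (M1 ⊕ K) ⊕ (M2 ⊕ K) = M1 ⊕ M2, so the key drops out. Then M2 = (M1 ⊕ M2) ⊕ M1 over the first 4 bytes.
byte 0: (98 XOR cd) XOR 74 = 55 XOR 74 = 21
byte 1: (75 XOR 3b) XOR 68 = 4e XOR 68 = 26
byte 2: (f4 XOR 6d) XOR 65 = 99 XOR 65 = fc
byte 3: (6b XOR 52) XOR 20 = 39 XOR 20 = 19

2126fc19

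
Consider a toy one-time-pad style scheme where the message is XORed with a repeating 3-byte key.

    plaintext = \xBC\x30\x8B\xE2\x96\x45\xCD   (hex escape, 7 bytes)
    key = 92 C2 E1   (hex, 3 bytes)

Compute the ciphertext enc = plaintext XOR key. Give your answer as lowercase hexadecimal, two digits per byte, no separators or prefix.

The 3-byte key repeats, so the effective keystream is 92 c2 e1 92 c2 e1 92.
byte 0: 188 ⊕ 146 =  46
byte 1:  48 ⊕ 194 = 242
byte 2: 139 ⊕ 225 = 106
byte 3: 226 ⊕ 146 = 112
byte 4: 150 ⊕ 194 =  84
byte 5:  69 ⊕ 225 = 164
byte 6: 205 ⊕ 146 =  95

2ef26a7054a45f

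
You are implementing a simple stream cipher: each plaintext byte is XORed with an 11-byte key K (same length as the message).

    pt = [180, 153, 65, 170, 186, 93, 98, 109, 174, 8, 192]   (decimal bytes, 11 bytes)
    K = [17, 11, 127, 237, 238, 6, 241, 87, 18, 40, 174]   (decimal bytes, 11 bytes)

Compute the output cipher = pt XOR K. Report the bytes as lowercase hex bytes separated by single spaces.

a5 92 3e 47 54 5b 93 3a bc 20 6e

byte 0: b4 ⊕ 11 = a5
byte 1: 99 ⊕ 0b = 92
byte 2: 41 ⊕ 7f = 3e
byte 3: aa ⊕ ed = 47
byte 4: ba ⊕ ee = 54
byte 5: 5d ⊕ 06 = 5b
byte 6: 62 ⊕ f1 = 93
byte 7: 6d ⊕ 57 = 3a
byte 8: ae ⊕ 12 = bc
byte 9: 08 ⊕ 28 = 20
byte 10: c0 ⊕ ae = 6e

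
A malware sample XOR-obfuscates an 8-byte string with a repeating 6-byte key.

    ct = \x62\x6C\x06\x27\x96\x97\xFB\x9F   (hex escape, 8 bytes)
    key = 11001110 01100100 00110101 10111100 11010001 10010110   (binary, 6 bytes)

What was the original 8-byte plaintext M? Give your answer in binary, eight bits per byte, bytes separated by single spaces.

10101100 00001000 00110011 10011011 01000111 00000001 00110101 11111011

The 6-byte key repeats, so the effective keystream is ce 64 35 bc d1 96 ce 64.
byte 0: 62 ^ ce = ac
byte 1: 6c ^ 64 = 08
byte 2: 06 ^ 35 = 33
byte 3: 27 ^ bc = 9b
byte 4: 96 ^ d1 = 47
byte 5: 97 ^ 96 = 01
byte 6: fb ^ ce = 35
byte 7: 9f ^ 64 = fb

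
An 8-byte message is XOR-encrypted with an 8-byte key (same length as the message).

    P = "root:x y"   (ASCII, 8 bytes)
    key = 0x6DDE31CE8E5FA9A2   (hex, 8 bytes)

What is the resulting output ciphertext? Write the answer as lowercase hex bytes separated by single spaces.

byte 0: 72 ^ 6d = 1f
byte 1: 6f ^ de = b1
byte 2: 6f ^ 31 = 5e
byte 3: 74 ^ ce = ba
byte 4: 3a ^ 8e = b4
byte 5: 78 ^ 5f = 27
byte 6: 20 ^ a9 = 89
byte 7: 79 ^ a2 = db

1f b1 5e ba b4 27 89 db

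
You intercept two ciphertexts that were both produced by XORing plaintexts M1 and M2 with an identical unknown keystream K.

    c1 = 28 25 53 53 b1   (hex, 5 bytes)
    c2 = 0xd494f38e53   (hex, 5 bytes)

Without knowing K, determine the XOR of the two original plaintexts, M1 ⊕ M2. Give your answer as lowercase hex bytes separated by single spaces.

c1 ⊕ c2 = (M1 ⊕ K) ⊕ (M2 ⊕ K) = M1 ⊕ M2 — the shared key cancels under XOR.
byte 0:  40 ⊕ 212 = 252
byte 1:  37 ⊕ 148 = 177
byte 2:  83 ⊕ 243 = 160
byte 3:  83 ⊕ 142 = 221
byte 4: 177 ⊕  83 = 226

fc b1 a0 dd e2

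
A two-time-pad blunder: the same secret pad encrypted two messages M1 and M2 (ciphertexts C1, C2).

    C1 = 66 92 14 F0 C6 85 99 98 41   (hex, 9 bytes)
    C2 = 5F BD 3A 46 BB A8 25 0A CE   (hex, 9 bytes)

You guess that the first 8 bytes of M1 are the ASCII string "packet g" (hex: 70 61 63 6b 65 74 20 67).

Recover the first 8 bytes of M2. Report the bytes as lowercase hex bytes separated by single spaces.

49 4e 4d dd 18 59 9c f5

First, C1 ⊕ C2 = (M1 ⊕ K) ⊕ (M2 ⊕ K) = M1 ⊕ M2, so the key drops out. Then M2 = (M1 ⊕ M2) ⊕ M1 over the first 8 bytes.
byte 0: (66 XOR 5f) XOR 70 = 39 XOR 70 = 49
byte 1: (92 XOR bd) XOR 61 = 2f XOR 61 = 4e
byte 2: (14 XOR 3a) XOR 63 = 2e XOR 63 = 4d
byte 3: (f0 XOR 46) XOR 6b = b6 XOR 6b = dd
byte 4: (c6 XOR bb) XOR 65 = 7d XOR 65 = 18
byte 5: (85 XOR a8) XOR 74 = 2d XOR 74 = 59
byte 6: (99 XOR 25) XOR 20 = bc XOR 20 = 9c
byte 7: (98 XOR 0a) XOR 67 = 92 XOR 67 = f5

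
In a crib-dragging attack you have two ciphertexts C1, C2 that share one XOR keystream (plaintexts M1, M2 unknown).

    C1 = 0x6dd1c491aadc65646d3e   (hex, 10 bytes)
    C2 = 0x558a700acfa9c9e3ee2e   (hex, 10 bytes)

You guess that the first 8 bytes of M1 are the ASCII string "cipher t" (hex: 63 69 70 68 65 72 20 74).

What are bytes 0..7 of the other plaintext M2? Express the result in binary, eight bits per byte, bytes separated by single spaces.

First, C1 ⊕ C2 = (M1 ⊕ K) ⊕ (M2 ⊕ K) = M1 ⊕ M2, so the key drops out. Then M2 = (M1 ⊕ M2) ⊕ M1 over the first 8 bytes.
byte 0: (6d xor 55) xor 63 = 38 xor 63 = 5b
byte 1: (d1 xor 8a) xor 69 = 5b xor 69 = 32
byte 2: (c4 xor 70) xor 70 = b4 xor 70 = c4
byte 3: (91 xor 0a) xor 68 = 9b xor 68 = f3
byte 4: (aa xor cf) xor 65 = 65 xor 65 = 00
byte 5: (dc xor a9) xor 72 = 75 xor 72 = 07
byte 6: (65 xor c9) xor 20 = ac xor 20 = 8c
byte 7: (64 xor e3) xor 74 = 87 xor 74 = f3

01011011 00110010 11000100 11110011 00000000 00000111 10001100 11110011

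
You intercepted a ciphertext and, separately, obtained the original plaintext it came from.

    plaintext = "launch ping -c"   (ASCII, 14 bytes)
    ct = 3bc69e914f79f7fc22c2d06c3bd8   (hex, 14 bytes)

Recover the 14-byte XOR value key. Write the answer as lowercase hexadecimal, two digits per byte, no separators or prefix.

57a7ebff2c11d78c4bacb74c16bb

Since ct = plaintext ⊕ key, XORing both sides with plaintext gives key = plaintext ⊕ ct.
108 XOR  59 =  87
 97 XOR 198 = 167
117 XOR 158 = 235
110 XOR 145 = 255
 99 XOR  79 =  44
104 XOR 121 =  17
 32 XOR 247 = 215
112 XOR 252 = 140
105 XOR  34 =  75
110 XOR 194 = 172
103 XOR 208 = 183
 32 XOR 108 =  76
 45 XOR  59 =  22
 99 XOR 216 = 187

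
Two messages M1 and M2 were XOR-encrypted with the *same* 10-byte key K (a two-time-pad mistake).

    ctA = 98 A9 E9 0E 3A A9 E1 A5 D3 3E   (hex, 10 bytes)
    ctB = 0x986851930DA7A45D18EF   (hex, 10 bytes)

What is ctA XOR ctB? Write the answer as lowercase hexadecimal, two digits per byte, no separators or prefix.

00c1b89d370e45f8cbd1

ctA ⊕ ctB = (M1 ⊕ K) ⊕ (M2 ⊕ K) = M1 ⊕ M2 — the shared key cancels under XOR.
byte 0: 98 XOR 98 = 00
byte 1: a9 XOR 68 = c1
byte 2: e9 XOR 51 = b8
byte 3: 0e XOR 93 = 9d
byte 4: 3a XOR 0d = 37
byte 5: a9 XOR a7 = 0e
byte 6: e1 XOR a4 = 45
byte 7: a5 XOR 5d = f8
byte 8: d3 XOR 18 = cb
byte 9: 3e XOR ef = d1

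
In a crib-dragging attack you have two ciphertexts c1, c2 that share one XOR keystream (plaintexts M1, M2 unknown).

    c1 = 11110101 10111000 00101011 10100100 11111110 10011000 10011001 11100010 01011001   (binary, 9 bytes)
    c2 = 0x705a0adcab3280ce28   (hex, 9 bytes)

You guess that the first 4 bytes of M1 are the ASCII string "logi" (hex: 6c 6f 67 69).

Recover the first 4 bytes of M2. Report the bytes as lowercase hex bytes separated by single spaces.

e9 8d 46 11

First, c1 ⊕ c2 = (M1 ⊕ K) ⊕ (M2 ⊕ K) = M1 ⊕ M2, so the key drops out. Then M2 = (M1 ⊕ M2) ⊕ M1 over the first 4 bytes.
byte 0: (f5 ⊕ 70) ⊕ 6c = 85 ⊕ 6c = e9
byte 1: (b8 ⊕ 5a) ⊕ 6f = e2 ⊕ 6f = 8d
byte 2: (2b ⊕ 0a) ⊕ 67 = 21 ⊕ 67 = 46
byte 3: (a4 ⊕ dc) ⊕ 69 = 78 ⊕ 69 = 11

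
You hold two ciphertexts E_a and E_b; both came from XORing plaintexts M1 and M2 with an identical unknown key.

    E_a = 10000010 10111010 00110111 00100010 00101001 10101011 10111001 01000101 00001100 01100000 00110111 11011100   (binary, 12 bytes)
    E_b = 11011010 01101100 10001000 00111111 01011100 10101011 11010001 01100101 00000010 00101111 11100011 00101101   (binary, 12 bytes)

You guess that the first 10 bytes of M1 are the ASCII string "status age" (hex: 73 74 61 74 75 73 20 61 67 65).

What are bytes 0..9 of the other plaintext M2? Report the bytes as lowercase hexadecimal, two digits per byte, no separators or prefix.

First, E_a ⊕ E_b = (M1 ⊕ K) ⊕ (M2 ⊕ K) = M1 ⊕ M2, so the key drops out. Then M2 = (M1 ⊕ M2) ⊕ M1 over the first 10 bytes.
byte 0: (82 ⊕ da) ⊕ 73 = 58 ⊕ 73 = 2b
byte 1: (ba ⊕ 6c) ⊕ 74 = d6 ⊕ 74 = a2
byte 2: (37 ⊕ 88) ⊕ 61 = bf ⊕ 61 = de
byte 3: (22 ⊕ 3f) ⊕ 74 = 1d ⊕ 74 = 69
byte 4: (29 ⊕ 5c) ⊕ 75 = 75 ⊕ 75 = 00
byte 5: (ab ⊕ ab) ⊕ 73 = 00 ⊕ 73 = 73
byte 6: (b9 ⊕ d1) ⊕ 20 = 68 ⊕ 20 = 48
byte 7: (45 ⊕ 65) ⊕ 61 = 20 ⊕ 61 = 41
byte 8: (0c ⊕ 02) ⊕ 67 = 0e ⊕ 67 = 69
byte 9: (60 ⊕ 2f) ⊕ 65 = 4f ⊕ 65 = 2a

2ba2de6900734841692a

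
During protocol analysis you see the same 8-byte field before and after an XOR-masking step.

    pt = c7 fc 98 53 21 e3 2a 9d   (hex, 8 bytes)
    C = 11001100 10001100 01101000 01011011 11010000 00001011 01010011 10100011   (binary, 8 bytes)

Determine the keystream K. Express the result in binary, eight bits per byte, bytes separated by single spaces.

00001011 01110000 11110000 00001000 11110001 11101000 01111001 00111110

Since C = pt ⊕ K, XORing both sides with pt gives K = pt ⊕ C.
11000111 xor 11001100 = 00001011
11111100 xor 10001100 = 01110000
10011000 xor 01101000 = 11110000
01010011 xor 01011011 = 00001000
00100001 xor 11010000 = 11110001
11100011 xor 00001011 = 11101000
00101010 xor 01010011 = 01111001
10011101 xor 10100011 = 00111110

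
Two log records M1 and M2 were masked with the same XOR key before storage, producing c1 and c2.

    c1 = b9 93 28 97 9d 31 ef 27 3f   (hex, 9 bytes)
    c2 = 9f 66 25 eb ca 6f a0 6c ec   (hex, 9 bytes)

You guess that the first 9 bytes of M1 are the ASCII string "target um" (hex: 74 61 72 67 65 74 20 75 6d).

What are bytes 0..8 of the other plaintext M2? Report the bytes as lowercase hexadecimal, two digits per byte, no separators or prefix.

First, c1 ⊕ c2 = (M1 ⊕ K) ⊕ (M2 ⊕ K) = M1 ⊕ M2, so the key drops out. Then M2 = (M1 ⊕ M2) ⊕ M1 over the first 9 bytes.
byte 0: (b9 ⊕ 9f) ⊕ 74 = 26 ⊕ 74 = 52
byte 1: (93 ⊕ 66) ⊕ 61 = f5 ⊕ 61 = 94
byte 2: (28 ⊕ 25) ⊕ 72 = 0d ⊕ 72 = 7f
byte 3: (97 ⊕ eb) ⊕ 67 = 7c ⊕ 67 = 1b
byte 4: (9d ⊕ ca) ⊕ 65 = 57 ⊕ 65 = 32
byte 5: (31 ⊕ 6f) ⊕ 74 = 5e ⊕ 74 = 2a
byte 6: (ef ⊕ a0) ⊕ 20 = 4f ⊕ 20 = 6f
byte 7: (27 ⊕ 6c) ⊕ 75 = 4b ⊕ 75 = 3e
byte 8: (3f ⊕ ec) ⊕ 6d = d3 ⊕ 6d = be

52947f1b322a6f3ebe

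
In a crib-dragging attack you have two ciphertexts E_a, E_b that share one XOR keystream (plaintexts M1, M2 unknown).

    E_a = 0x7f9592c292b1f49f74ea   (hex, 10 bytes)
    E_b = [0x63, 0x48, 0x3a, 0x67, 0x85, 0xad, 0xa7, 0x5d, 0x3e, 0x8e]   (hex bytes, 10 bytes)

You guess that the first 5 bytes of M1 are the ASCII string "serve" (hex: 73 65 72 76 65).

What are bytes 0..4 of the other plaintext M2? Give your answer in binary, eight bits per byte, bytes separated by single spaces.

First, E_a ⊕ E_b = (M1 ⊕ K) ⊕ (M2 ⊕ K) = M1 ⊕ M2, so the key drops out. Then M2 = (M1 ⊕ M2) ⊕ M1 over the first 5 bytes.
byte 0: (7f XOR 63) XOR 73 = 1c XOR 73 = 6f
byte 1: (95 XOR 48) XOR 65 = dd XOR 65 = b8
byte 2: (92 XOR 3a) XOR 72 = a8 XOR 72 = da
byte 3: (c2 XOR 67) XOR 76 = a5 XOR 76 = d3
byte 4: (92 XOR 85) XOR 65 = 17 XOR 65 = 72

01101111 10111000 11011010 11010011 01110010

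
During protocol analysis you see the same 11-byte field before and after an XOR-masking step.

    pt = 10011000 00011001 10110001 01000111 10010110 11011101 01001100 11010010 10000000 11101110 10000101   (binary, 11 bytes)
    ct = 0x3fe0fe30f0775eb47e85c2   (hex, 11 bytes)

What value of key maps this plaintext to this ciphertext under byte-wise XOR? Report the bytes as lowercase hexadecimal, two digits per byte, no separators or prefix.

a7f94f7766aa1266fe6b47

Since ct = pt ⊕ key, XORing both sides with pt gives key = pt ⊕ ct.
98 XOR 3f = a7
19 XOR e0 = f9
b1 XOR fe = 4f
47 XOR 30 = 77
96 XOR f0 = 66
dd XOR 77 = aa
4c XOR 5e = 12
d2 XOR b4 = 66
80 XOR 7e = fe
ee XOR 85 = 6b
85 XOR c2 = 47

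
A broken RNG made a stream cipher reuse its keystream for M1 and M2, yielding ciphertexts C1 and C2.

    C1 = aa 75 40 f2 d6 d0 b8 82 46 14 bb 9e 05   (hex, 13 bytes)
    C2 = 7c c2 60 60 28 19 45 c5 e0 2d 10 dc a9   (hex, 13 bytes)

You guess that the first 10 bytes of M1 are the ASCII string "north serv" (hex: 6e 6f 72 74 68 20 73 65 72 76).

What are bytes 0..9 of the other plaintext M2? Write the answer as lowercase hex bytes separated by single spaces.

First, C1 ⊕ C2 = (M1 ⊕ K) ⊕ (M2 ⊕ K) = M1 ⊕ M2, so the key drops out. Then M2 = (M1 ⊕ M2) ⊕ M1 over the first 10 bytes.
byte 0: (aa ^ 7c) ^ 6e = d6 ^ 6e = b8
byte 1: (75 ^ c2) ^ 6f = b7 ^ 6f = d8
byte 2: (40 ^ 60) ^ 72 = 20 ^ 72 = 52
byte 3: (f2 ^ 60) ^ 74 = 92 ^ 74 = e6
byte 4: (d6 ^ 28) ^ 68 = fe ^ 68 = 96
byte 5: (d0 ^ 19) ^ 20 = c9 ^ 20 = e9
byte 6: (b8 ^ 45) ^ 73 = fd ^ 73 = 8e
byte 7: (82 ^ c5) ^ 65 = 47 ^ 65 = 22
byte 8: (46 ^ e0) ^ 72 = a6 ^ 72 = d4
byte 9: (14 ^ 2d) ^ 76 = 39 ^ 76 = 4f

b8 d8 52 e6 96 e9 8e 22 d4 4f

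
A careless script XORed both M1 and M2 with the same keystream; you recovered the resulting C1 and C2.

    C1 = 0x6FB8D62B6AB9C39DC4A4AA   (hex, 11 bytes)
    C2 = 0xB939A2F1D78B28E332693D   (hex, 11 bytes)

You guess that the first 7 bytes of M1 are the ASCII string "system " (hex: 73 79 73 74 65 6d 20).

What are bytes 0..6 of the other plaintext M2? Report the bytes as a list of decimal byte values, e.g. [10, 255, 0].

[165, 248, 7, 174, 216, 95, 203]

First, C1 ⊕ C2 = (M1 ⊕ K) ⊕ (M2 ⊕ K) = M1 ⊕ M2, so the key drops out. Then M2 = (M1 ⊕ M2) ⊕ M1 over the first 7 bytes.
byte 0: (6f XOR b9) XOR 73 = d6 XOR 73 = a5
byte 1: (b8 XOR 39) XOR 79 = 81 XOR 79 = f8
byte 2: (d6 XOR a2) XOR 73 = 74 XOR 73 = 07
byte 3: (2b XOR f1) XOR 74 = da XOR 74 = ae
byte 4: (6a XOR d7) XOR 65 = bd XOR 65 = d8
byte 5: (b9 XOR 8b) XOR 6d = 32 XOR 6d = 5f
byte 6: (c3 XOR 28) XOR 20 = eb XOR 20 = cb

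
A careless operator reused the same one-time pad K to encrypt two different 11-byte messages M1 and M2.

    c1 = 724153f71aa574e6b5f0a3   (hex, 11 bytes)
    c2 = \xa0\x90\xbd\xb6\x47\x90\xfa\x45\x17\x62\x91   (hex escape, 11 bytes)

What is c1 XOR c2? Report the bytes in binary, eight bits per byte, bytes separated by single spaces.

11010010 11010001 11101110 01000001 01011101 00110101 10001110 10100011 10100010 10010010 00110010

c1 ⊕ c2 = (M1 ⊕ K) ⊕ (M2 ⊕ K) = M1 ⊕ M2 — the shared key cancels under XOR.
72 ^ a0 = d2
41 ^ 90 = d1
53 ^ bd = ee
f7 ^ b6 = 41
1a ^ 47 = 5d
a5 ^ 90 = 35
74 ^ fa = 8e
e6 ^ 45 = a3
b5 ^ 17 = a2
f0 ^ 62 = 92
a3 ^ 91 = 32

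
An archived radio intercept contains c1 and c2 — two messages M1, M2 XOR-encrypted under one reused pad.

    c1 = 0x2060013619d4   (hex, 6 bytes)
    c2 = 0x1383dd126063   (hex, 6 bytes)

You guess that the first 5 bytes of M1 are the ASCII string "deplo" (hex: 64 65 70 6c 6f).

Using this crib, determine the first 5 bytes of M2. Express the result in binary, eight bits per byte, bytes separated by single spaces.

01010111 10000110 10101100 01001000 00010110

First, c1 ⊕ c2 = (M1 ⊕ K) ⊕ (M2 ⊕ K) = M1 ⊕ M2, so the key drops out. Then M2 = (M1 ⊕ M2) ⊕ M1 over the first 5 bytes.
byte 0: (20 ⊕ 13) ⊕ 64 = 33 ⊕ 64 = 57
byte 1: (60 ⊕ 83) ⊕ 65 = e3 ⊕ 65 = 86
byte 2: (01 ⊕ dd) ⊕ 70 = dc ⊕ 70 = ac
byte 3: (36 ⊕ 12) ⊕ 6c = 24 ⊕ 6c = 48
byte 4: (19 ⊕ 60) ⊕ 6f = 79 ⊕ 6f = 16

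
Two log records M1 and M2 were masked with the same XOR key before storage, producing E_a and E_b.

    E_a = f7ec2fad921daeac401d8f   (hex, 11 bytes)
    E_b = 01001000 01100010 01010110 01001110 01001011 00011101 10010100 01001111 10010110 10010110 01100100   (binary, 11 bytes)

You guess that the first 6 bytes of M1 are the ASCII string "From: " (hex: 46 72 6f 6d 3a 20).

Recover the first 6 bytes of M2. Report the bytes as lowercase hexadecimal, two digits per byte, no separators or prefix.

f9fc168ee320

First, E_a ⊕ E_b = (M1 ⊕ K) ⊕ (M2 ⊕ K) = M1 ⊕ M2, so the key drops out. Then M2 = (M1 ⊕ M2) ⊕ M1 over the first 6 bytes.
byte 0: (f7 XOR 48) XOR 46 = bf XOR 46 = f9
byte 1: (ec XOR 62) XOR 72 = 8e XOR 72 = fc
byte 2: (2f XOR 56) XOR 6f = 79 XOR 6f = 16
byte 3: (ad XOR 4e) XOR 6d = e3 XOR 6d = 8e
byte 4: (92 XOR 4b) XOR 3a = d9 XOR 3a = e3
byte 5: (1d XOR 1d) XOR 20 = 00 XOR 20 = 20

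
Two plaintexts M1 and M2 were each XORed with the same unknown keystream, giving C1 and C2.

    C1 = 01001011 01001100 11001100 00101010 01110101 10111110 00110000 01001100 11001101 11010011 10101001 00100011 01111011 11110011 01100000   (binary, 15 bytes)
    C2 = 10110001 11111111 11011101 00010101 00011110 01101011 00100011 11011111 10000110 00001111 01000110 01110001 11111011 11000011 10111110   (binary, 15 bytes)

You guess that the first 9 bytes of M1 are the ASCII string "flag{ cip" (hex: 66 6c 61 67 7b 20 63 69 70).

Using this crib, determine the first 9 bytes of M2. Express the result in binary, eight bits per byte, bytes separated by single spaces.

First, C1 ⊕ C2 = (M1 ⊕ K) ⊕ (M2 ⊕ K) = M1 ⊕ M2, so the key drops out. Then M2 = (M1 ⊕ M2) ⊕ M1 over the first 9 bytes.
byte 0: (4b ⊕ b1) ⊕ 66 = fa ⊕ 66 = 9c
byte 1: (4c ⊕ ff) ⊕ 6c = b3 ⊕ 6c = df
byte 2: (cc ⊕ dd) ⊕ 61 = 11 ⊕ 61 = 70
byte 3: (2a ⊕ 15) ⊕ 67 = 3f ⊕ 67 = 58
byte 4: (75 ⊕ 1e) ⊕ 7b = 6b ⊕ 7b = 10
byte 5: (be ⊕ 6b) ⊕ 20 = d5 ⊕ 20 = f5
byte 6: (30 ⊕ 23) ⊕ 63 = 13 ⊕ 63 = 70
byte 7: (4c ⊕ df) ⊕ 69 = 93 ⊕ 69 = fa
byte 8: (cd ⊕ 86) ⊕ 70 = 4b ⊕ 70 = 3b

10011100 11011111 01110000 01011000 00010000 11110101 01110000 11111010 00111011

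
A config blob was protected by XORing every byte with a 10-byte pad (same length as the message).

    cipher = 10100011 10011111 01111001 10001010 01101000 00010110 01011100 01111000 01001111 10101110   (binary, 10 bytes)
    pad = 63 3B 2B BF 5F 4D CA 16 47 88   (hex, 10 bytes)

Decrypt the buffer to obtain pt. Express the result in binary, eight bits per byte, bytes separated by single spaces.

163 ⊕  99 = 192
159 ⊕  59 = 164
121 ⊕  43 =  82
138 ⊕ 191 =  53
104 ⊕  95 =  55
 22 ⊕  77 =  91
 92 ⊕ 202 = 150
120 ⊕  22 = 110
 79 ⊕  71 =   8
174 ⊕ 136 =  38

11000000 10100100 01010010 00110101 00110111 01011011 10010110 01101110 00001000 00100110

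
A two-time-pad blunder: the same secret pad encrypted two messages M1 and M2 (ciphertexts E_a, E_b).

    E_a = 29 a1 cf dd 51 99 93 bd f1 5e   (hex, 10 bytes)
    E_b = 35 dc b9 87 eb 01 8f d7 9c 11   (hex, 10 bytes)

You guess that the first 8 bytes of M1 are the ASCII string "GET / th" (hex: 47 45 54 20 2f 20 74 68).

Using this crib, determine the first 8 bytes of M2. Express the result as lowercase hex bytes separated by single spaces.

5b 38 22 7a 95 b8 68 02

First, E_a ⊕ E_b = (M1 ⊕ K) ⊕ (M2 ⊕ K) = M1 ⊕ M2, so the key drops out. Then M2 = (M1 ⊕ M2) ⊕ M1 over the first 8 bytes.
byte 0: (29 xor 35) xor 47 = 1c xor 47 = 5b
byte 1: (a1 xor dc) xor 45 = 7d xor 45 = 38
byte 2: (cf xor b9) xor 54 = 76 xor 54 = 22
byte 3: (dd xor 87) xor 20 = 5a xor 20 = 7a
byte 4: (51 xor eb) xor 2f = ba xor 2f = 95
byte 5: (99 xor 01) xor 20 = 98 xor 20 = b8
byte 6: (93 xor 8f) xor 74 = 1c xor 74 = 68
byte 7: (bd xor d7) xor 68 = 6a xor 68 = 02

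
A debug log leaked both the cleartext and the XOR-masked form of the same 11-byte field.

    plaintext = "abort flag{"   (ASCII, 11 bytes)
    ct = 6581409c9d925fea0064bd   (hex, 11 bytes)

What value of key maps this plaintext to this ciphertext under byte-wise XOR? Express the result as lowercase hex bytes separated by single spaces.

04 e3 2f ee e9 b2 39 86 61 03 c6

Since ct = plaintext ⊕ key, XORing both sides with plaintext gives key = plaintext ⊕ ct.
byte 0: 01100001 ^ 01100101 = 00000100
byte 1: 01100010 ^ 10000001 = 11100011
byte 2: 01101111 ^ 01000000 = 00101111
byte 3: 01110010 ^ 10011100 = 11101110
byte 4: 01110100 ^ 10011101 = 11101001
byte 5: 00100000 ^ 10010010 = 10110010
byte 6: 01100110 ^ 01011111 = 00111001
byte 7: 01101100 ^ 11101010 = 10000110
byte 8: 01100001 ^ 00000000 = 01100001
byte 9: 01100111 ^ 01100100 = 00000011
byte 10: 01111011 ^ 10111101 = 11000110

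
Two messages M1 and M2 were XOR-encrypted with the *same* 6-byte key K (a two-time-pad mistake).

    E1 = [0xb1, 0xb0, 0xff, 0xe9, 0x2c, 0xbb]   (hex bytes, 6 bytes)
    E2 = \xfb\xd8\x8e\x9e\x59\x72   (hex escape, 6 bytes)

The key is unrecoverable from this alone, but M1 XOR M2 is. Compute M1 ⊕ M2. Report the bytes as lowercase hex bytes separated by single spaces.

E1 ⊕ E2 = (M1 ⊕ K) ⊕ (M2 ⊕ K) = M1 ⊕ M2 — the shared key cancels under XOR.
10110001 XOR 11111011 = 01001010
10110000 XOR 11011000 = 01101000
11111111 XOR 10001110 = 01110001
11101001 XOR 10011110 = 01110111
00101100 XOR 01011001 = 01110101
10111011 XOR 01110010 = 11001001

4a 68 71 77 75 c9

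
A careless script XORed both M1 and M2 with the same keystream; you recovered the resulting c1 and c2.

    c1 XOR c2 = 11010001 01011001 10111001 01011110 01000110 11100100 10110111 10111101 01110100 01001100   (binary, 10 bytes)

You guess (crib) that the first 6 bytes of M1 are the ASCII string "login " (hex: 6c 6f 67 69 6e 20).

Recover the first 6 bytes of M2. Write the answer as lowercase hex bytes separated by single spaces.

Since c1 ⊕ c2 = M1 ⊕ M2, XORing with the guessed M1 bytes yields the corresponding M2 bytes: M2 = (c1 ⊕ c2) ⊕ M1.
209 ⊕ 108 = 189
 89 ⊕ 111 =  54
185 ⊕ 103 = 222
 94 ⊕ 105 =  55
 70 ⊕ 110 =  40
228 ⊕  32 = 196

bd 36 de 37 28 c4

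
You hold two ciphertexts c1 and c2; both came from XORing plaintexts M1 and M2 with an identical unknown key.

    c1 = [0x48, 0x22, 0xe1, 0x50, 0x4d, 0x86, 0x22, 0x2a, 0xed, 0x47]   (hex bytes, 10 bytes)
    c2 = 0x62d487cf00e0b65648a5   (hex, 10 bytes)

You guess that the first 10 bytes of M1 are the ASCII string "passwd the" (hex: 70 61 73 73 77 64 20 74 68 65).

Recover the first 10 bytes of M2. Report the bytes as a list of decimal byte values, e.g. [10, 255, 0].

First, c1 ⊕ c2 = (M1 ⊕ K) ⊕ (M2 ⊕ K) = M1 ⊕ M2, so the key drops out. Then M2 = (M1 ⊕ M2) ⊕ M1 over the first 10 bytes.
byte 0: (48 ⊕ 62) ⊕ 70 = 2a ⊕ 70 = 5a
byte 1: (22 ⊕ d4) ⊕ 61 = f6 ⊕ 61 = 97
byte 2: (e1 ⊕ 87) ⊕ 73 = 66 ⊕ 73 = 15
byte 3: (50 ⊕ cf) ⊕ 73 = 9f ⊕ 73 = ec
byte 4: (4d ⊕ 00) ⊕ 77 = 4d ⊕ 77 = 3a
byte 5: (86 ⊕ e0) ⊕ 64 = 66 ⊕ 64 = 02
byte 6: (22 ⊕ b6) ⊕ 20 = 94 ⊕ 20 = b4
byte 7: (2a ⊕ 56) ⊕ 74 = 7c ⊕ 74 = 08
byte 8: (ed ⊕ 48) ⊕ 68 = a5 ⊕ 68 = cd
byte 9: (47 ⊕ a5) ⊕ 65 = e2 ⊕ 65 = 87

[90, 151, 21, 236, 58, 2, 180, 8, 205, 135]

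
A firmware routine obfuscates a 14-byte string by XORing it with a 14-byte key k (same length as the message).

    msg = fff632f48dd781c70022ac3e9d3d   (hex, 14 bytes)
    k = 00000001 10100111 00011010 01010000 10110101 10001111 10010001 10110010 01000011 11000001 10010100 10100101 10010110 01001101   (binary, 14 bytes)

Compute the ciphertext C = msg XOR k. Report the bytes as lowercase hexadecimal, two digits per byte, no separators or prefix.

255 xor   1 = 254
246 xor 167 =  81
 50 xor  26 =  40
244 xor  80 = 164
141 xor 181 =  56
215 xor 143 =  88
129 xor 145 =  16
199 xor 178 = 117
  0 xor  67 =  67
 34 xor 193 = 227
172 xor 148 =  56
 62 xor 165 = 155
157 xor 150 =  11
 61 xor  77 = 112

fe5128a43858107543e3389b0b70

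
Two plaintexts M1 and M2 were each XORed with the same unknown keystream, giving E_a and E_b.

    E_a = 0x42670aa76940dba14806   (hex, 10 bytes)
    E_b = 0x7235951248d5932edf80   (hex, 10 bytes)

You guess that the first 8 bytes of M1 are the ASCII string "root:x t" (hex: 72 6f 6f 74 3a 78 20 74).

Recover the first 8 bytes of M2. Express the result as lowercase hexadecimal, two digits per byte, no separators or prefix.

423df0c11bed68fb

First, E_a ⊕ E_b = (M1 ⊕ K) ⊕ (M2 ⊕ K) = M1 ⊕ M2, so the key drops out. Then M2 = (M1 ⊕ M2) ⊕ M1 over the first 8 bytes.
byte 0: (42 ⊕ 72) ⊕ 72 = 30 ⊕ 72 = 42
byte 1: (67 ⊕ 35) ⊕ 6f = 52 ⊕ 6f = 3d
byte 2: (0a ⊕ 95) ⊕ 6f = 9f ⊕ 6f = f0
byte 3: (a7 ⊕ 12) ⊕ 74 = b5 ⊕ 74 = c1
byte 4: (69 ⊕ 48) ⊕ 3a = 21 ⊕ 3a = 1b
byte 5: (40 ⊕ d5) ⊕ 78 = 95 ⊕ 78 = ed
byte 6: (db ⊕ 93) ⊕ 20 = 48 ⊕ 20 = 68
byte 7: (a1 ⊕ 2e) ⊕ 74 = 8f ⊕ 74 = fb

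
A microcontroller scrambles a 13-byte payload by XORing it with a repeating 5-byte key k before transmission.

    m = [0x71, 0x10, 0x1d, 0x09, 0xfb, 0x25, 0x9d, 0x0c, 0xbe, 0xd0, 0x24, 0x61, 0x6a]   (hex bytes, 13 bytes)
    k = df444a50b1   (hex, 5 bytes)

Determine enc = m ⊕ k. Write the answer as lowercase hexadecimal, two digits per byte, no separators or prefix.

ae5457594afad946ee61fb2520

The 5-byte key repeats, so the effective keystream is df 44 4a 50 b1 df 44 4a 50 b1 df 44 4a.
byte 0: 71 xor df = ae
byte 1: 10 xor 44 = 54
byte 2: 1d xor 4a = 57
byte 3: 09 xor 50 = 59
byte 4: fb xor b1 = 4a
byte 5: 25 xor df = fa
byte 6: 9d xor 44 = d9
byte 7: 0c xor 4a = 46
byte 8: be xor 50 = ee
byte 9: d0 xor b1 = 61
byte 10: 24 xor df = fb
byte 11: 61 xor 44 = 25
byte 12: 6a xor 4a = 20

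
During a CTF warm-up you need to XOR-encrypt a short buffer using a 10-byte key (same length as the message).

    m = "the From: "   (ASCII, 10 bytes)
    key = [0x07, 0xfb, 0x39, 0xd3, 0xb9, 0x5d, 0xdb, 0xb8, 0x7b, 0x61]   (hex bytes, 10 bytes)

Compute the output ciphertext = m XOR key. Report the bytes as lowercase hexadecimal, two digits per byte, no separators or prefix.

XOR is its own inverse, so applying the key byte-wise gives the result directly.
74 XOR 07 = 73
68 XOR fb = 93
65 XOR 39 = 5c
20 XOR d3 = f3
46 XOR b9 = ff
72 XOR 5d = 2f
6f XOR db = b4
6d XOR b8 = d5
3a XOR 7b = 41
20 XOR 61 = 41

73935cf3ff2fb4d54141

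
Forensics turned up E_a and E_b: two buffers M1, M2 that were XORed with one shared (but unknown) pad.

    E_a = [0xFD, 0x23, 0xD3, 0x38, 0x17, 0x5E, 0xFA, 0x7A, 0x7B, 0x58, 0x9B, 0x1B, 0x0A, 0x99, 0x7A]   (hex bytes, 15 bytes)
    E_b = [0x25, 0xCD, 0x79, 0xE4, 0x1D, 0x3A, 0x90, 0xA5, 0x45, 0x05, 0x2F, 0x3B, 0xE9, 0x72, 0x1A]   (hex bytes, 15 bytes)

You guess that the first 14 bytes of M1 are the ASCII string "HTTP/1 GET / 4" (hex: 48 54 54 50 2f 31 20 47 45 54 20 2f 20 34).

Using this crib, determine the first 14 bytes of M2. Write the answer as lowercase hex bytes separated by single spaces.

First, E_a ⊕ E_b = (M1 ⊕ K) ⊕ (M2 ⊕ K) = M1 ⊕ M2, so the key drops out. Then M2 = (M1 ⊕ M2) ⊕ M1 over the first 14 bytes.
byte 0: (fd ⊕ 25) ⊕ 48 = d8 ⊕ 48 = 90
byte 1: (23 ⊕ cd) ⊕ 54 = ee ⊕ 54 = ba
byte 2: (d3 ⊕ 79) ⊕ 54 = aa ⊕ 54 = fe
byte 3: (38 ⊕ e4) ⊕ 50 = dc ⊕ 50 = 8c
byte 4: (17 ⊕ 1d) ⊕ 2f = 0a ⊕ 2f = 25
byte 5: (5e ⊕ 3a) ⊕ 31 = 64 ⊕ 31 = 55
byte 6: (fa ⊕ 90) ⊕ 20 = 6a ⊕ 20 = 4a
byte 7: (7a ⊕ a5) ⊕ 47 = df ⊕ 47 = 98
byte 8: (7b ⊕ 45) ⊕ 45 = 3e ⊕ 45 = 7b
byte 9: (58 ⊕ 05) ⊕ 54 = 5d ⊕ 54 = 09
byte 10: (9b ⊕ 2f) ⊕ 20 = b4 ⊕ 20 = 94
byte 11: (1b ⊕ 3b) ⊕ 2f = 20 ⊕ 2f = 0f
byte 12: (0a ⊕ e9) ⊕ 20 = e3 ⊕ 20 = c3
byte 13: (99 ⊕ 72) ⊕ 34 = eb ⊕ 34 = df

90 ba fe 8c 25 55 4a 98 7b 09 94 0f c3 df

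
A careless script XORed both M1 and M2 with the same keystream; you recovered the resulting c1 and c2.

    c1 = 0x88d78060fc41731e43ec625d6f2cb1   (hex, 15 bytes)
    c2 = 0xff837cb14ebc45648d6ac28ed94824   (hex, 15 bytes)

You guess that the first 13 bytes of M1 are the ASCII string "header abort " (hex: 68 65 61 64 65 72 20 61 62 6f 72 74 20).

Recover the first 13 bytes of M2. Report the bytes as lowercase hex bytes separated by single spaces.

First, c1 ⊕ c2 = (M1 ⊕ K) ⊕ (M2 ⊕ K) = M1 ⊕ M2, so the key drops out. Then M2 = (M1 ⊕ M2) ⊕ M1 over the first 13 bytes.
byte 0: (88 ⊕ ff) ⊕ 68 = 77 ⊕ 68 = 1f
byte 1: (d7 ⊕ 83) ⊕ 65 = 54 ⊕ 65 = 31
byte 2: (80 ⊕ 7c) ⊕ 61 = fc ⊕ 61 = 9d
byte 3: (60 ⊕ b1) ⊕ 64 = d1 ⊕ 64 = b5
byte 4: (fc ⊕ 4e) ⊕ 65 = b2 ⊕ 65 = d7
byte 5: (41 ⊕ bc) ⊕ 72 = fd ⊕ 72 = 8f
byte 6: (73 ⊕ 45) ⊕ 20 = 36 ⊕ 20 = 16
byte 7: (1e ⊕ 64) ⊕ 61 = 7a ⊕ 61 = 1b
byte 8: (43 ⊕ 8d) ⊕ 62 = ce ⊕ 62 = ac
byte 9: (ec ⊕ 6a) ⊕ 6f = 86 ⊕ 6f = e9
byte 10: (62 ⊕ c2) ⊕ 72 = a0 ⊕ 72 = d2
byte 11: (5d ⊕ 8e) ⊕ 74 = d3 ⊕ 74 = a7
byte 12: (6f ⊕ d9) ⊕ 20 = b6 ⊕ 20 = 96

1f 31 9d b5 d7 8f 16 1b ac e9 d2 a7 96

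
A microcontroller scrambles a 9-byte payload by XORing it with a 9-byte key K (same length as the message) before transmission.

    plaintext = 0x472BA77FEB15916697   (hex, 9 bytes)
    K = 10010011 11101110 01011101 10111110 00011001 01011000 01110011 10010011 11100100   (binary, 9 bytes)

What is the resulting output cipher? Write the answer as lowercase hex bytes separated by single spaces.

d4 c5 fa c1 f2 4d e2 f5 73

XOR is its own inverse, so applying the key byte-wise gives the result directly.
byte 0: 47 xor 93 = d4
byte 1: 2b xor ee = c5
byte 2: a7 xor 5d = fa
byte 3: 7f xor be = c1
byte 4: eb xor 19 = f2
byte 5: 15 xor 58 = 4d
byte 6: 91 xor 73 = e2
byte 7: 66 xor 93 = f5
byte 8: 97 xor e4 = 73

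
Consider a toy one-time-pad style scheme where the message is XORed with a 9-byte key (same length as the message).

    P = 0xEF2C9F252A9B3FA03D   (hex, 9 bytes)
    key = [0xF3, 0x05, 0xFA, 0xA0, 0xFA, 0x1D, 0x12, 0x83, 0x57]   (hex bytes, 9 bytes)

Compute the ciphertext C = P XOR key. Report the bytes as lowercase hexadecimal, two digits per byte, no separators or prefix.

239 XOR 243 =  28
 44 XOR   5 =  41
159 XOR 250 = 101
 37 XOR 160 = 133
 42 XOR 250 = 208
155 XOR  29 = 134
 63 XOR  18 =  45
160 XOR 131 =  35
 61 XOR  87 = 106

1c296585d0862d236a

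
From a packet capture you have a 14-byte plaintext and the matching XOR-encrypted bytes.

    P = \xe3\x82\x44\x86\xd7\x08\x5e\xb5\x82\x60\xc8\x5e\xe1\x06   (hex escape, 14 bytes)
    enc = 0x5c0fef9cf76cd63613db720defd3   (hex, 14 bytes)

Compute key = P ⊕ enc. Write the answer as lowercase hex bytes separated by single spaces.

bf 8d ab 1a 20 64 88 83 91 bb ba 53 0e d5

Since enc = P ⊕ key, XORing both sides with P gives key = P ⊕ enc.
e3 ^ 5c = bf
82 ^ 0f = 8d
44 ^ ef = ab
86 ^ 9c = 1a
d7 ^ f7 = 20
08 ^ 6c = 64
5e ^ d6 = 88
b5 ^ 36 = 83
82 ^ 13 = 91
60 ^ db = bb
c8 ^ 72 = ba
5e ^ 0d = 53
e1 ^ ef = 0e
06 ^ d3 = d5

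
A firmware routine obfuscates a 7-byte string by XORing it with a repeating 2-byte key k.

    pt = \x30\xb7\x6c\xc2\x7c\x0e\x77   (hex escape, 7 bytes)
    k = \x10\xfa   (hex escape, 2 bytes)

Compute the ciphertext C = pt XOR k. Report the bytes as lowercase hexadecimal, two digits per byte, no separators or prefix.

204d7c386cf467

The 2-byte key repeats, so the effective keystream is 10 fa 10 fa 10 fa 10.
byte 0: 30 XOR 10 = 20
byte 1: b7 XOR fa = 4d
byte 2: 6c XOR 10 = 7c
byte 3: c2 XOR fa = 38
byte 4: 7c XOR 10 = 6c
byte 5: 0e XOR fa = f4
byte 6: 77 XOR 10 = 67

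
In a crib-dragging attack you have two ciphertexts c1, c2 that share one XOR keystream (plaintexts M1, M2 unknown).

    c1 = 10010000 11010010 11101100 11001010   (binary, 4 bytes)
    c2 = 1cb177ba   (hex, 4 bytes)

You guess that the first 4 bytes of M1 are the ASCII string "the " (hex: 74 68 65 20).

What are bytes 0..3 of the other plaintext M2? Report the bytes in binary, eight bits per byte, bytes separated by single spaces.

11111000 00001011 11111110 01010000

First, c1 ⊕ c2 = (M1 ⊕ K) ⊕ (M2 ⊕ K) = M1 ⊕ M2, so the key drops out. Then M2 = (M1 ⊕ M2) ⊕ M1 over the first 4 bytes.
byte 0: (90 ⊕ 1c) ⊕ 74 = 8c ⊕ 74 = f8
byte 1: (d2 ⊕ b1) ⊕ 68 = 63 ⊕ 68 = 0b
byte 2: (ec ⊕ 77) ⊕ 65 = 9b ⊕ 65 = fe
byte 3: (ca ⊕ ba) ⊕ 20 = 70 ⊕ 20 = 50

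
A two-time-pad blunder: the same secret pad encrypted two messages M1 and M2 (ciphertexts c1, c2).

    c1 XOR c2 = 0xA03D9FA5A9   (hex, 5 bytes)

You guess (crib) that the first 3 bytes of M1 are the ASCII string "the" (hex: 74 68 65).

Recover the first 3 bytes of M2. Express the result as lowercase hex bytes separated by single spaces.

d4 55 fa

Since c1 ⊕ c2 = M1 ⊕ M2, XORing with the guessed M1 bytes yields the corresponding M2 bytes: M2 = (c1 ⊕ c2) ⊕ M1.
byte 0: a0 ⊕ 74 = d4
byte 1: 3d ⊕ 68 = 55
byte 2: 9f ⊕ 65 = fa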